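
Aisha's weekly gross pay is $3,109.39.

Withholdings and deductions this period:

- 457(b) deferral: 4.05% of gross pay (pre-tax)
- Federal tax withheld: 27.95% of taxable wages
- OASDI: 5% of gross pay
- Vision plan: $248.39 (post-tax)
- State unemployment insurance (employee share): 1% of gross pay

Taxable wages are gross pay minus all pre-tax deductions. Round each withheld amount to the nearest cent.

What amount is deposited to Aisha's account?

$1,714.63

457(b) deferral: $3,109.39 × 0.0405 = $125.93
Taxable wages = $3,109.39 − $125.93 = $2,983.46
Federal tax withheld: $2,983.46 × 0.2795 = $833.88
OASDI: $3,109.39 × 0.05 = $155.47
State unemployment insurance (employee share): $3,109.39 × 0.01 = $31.09
Vision plan: $248.39
Total deductions = $125.93 + $833.88 + $155.47 + $31.09 + $248.39 = $1,394.76
Net pay = $3,109.39 − $1,394.76 = $1,714.63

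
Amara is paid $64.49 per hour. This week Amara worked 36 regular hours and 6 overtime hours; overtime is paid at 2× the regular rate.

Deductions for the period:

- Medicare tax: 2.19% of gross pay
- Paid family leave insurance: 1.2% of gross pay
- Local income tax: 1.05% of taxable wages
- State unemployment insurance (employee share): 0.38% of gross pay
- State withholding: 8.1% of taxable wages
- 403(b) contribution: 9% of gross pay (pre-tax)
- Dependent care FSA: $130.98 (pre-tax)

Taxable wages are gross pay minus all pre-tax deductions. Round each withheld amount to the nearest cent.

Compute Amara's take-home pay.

$2,323.48

Regular pay: 36 × $64.49 = $2,321.64
Overtime pay: 6 × $64.49 × 2 = $773.88
Gross pay = $2,321.64 + $773.88 = $3,095.52
Dependent care FSA: $130.98
403(b) contribution: $3,095.52 × 0.09 = $278.60
Pre-tax total = $130.98 + $278.60 = $409.58
Taxable wages = $3,095.52 − $409.58 = $2,685.94
Local income tax: $2,685.94 × 0.0105 = $28.20
State withholding: $2,685.94 × 0.081 = $217.56
State unemployment insurance (employee share): $3,095.52 × 0.0038 = $11.76
Paid family leave insurance: $3,095.52 × 0.012 = $37.15
Medicare tax: $3,095.52 × 0.0219 = $67.79
Total deductions = $130.98 + $278.60 + $28.20 + $217.56 + $11.76 + $37.15 + $67.79 = $772.04
Net pay = $3,095.52 − $772.04 = $2,323.48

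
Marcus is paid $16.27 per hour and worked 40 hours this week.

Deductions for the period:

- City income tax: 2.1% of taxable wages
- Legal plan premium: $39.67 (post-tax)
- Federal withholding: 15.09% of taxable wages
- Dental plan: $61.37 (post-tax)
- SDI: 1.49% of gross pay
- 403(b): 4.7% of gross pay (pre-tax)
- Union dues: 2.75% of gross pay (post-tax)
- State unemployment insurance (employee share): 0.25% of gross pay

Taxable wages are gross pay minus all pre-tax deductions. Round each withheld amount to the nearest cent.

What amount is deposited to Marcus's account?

$383.33

Gross pay: 40 × $16.27 = $650.80
403(b): $650.80 × 0.047 = $30.59
Taxable wages = $650.80 − $30.59 = $620.21
City income tax: $620.21 × 0.021 = $13.02
Federal withholding: $620.21 × 0.1509 = $93.59
State unemployment insurance (employee share): $650.80 × 0.0025 = $1.63
SDI: $650.80 × 0.0149 = $9.70
Dental plan: $61.37
Union dues: $650.80 × 0.0275 = $17.90
Legal plan premium: $39.67
Total deductions = $30.59 + $13.02 + $93.59 + $1.63 + $9.70 + $61.37 + $17.90 + $39.67 = $267.47
Net pay = $650.80 − $267.47 = $383.33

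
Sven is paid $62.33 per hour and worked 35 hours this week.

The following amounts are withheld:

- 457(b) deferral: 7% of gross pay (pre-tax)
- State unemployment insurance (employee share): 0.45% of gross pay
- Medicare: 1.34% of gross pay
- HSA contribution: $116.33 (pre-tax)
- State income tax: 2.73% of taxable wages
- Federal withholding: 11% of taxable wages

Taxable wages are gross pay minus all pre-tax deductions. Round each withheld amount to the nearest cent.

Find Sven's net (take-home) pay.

$1,610.87

Gross pay: 35 × $62.33 = $2,181.55
HSA contribution: $116.33
457(b) deferral: $2,181.55 × 0.07 = $152.71
Pre-tax total = $116.33 + $152.71 = $269.04
Taxable wages = $2,181.55 − $269.04 = $1,912.51
Federal withholding: $1,912.51 × 0.11 = $210.38
State income tax: $1,912.51 × 0.0273 = $52.21
State unemployment insurance (employee share): $2,181.55 × 0.0045 = $9.82
Medicare: $2,181.55 × 0.0134 = $29.23
Total deductions = $116.33 + $152.71 + $210.38 + $52.21 + $9.82 + $29.23 = $570.68
Net pay = $2,181.55 − $570.68 = $1,610.87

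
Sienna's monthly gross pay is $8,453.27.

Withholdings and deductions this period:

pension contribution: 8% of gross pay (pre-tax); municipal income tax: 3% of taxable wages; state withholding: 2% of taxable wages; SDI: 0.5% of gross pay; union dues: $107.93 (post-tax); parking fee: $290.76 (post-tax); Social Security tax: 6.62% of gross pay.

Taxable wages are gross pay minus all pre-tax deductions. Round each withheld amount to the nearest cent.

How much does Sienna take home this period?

Pension contribution: $8,453.27 × 0.08 = $676.26
Taxable wages = $8,453.27 − $676.26 = $7,777.01
Municipal income tax: $7,777.01 × 0.03 = $233.31
State withholding: $7,777.01 × 0.02 = $155.54
SDI: $8,453.27 × 0.005 = $42.27
Social Security tax: $8,453.27 × 0.0662 = $559.61
Parking fee: $290.76
Union dues: $107.93
Total deductions = $676.26 + $233.31 + $155.54 + $42.27 + $559.61 + $290.76 + $107.93 = $2,065.68
Net pay = $8,453.27 − $2,065.68 = $6,387.59

$6,387.59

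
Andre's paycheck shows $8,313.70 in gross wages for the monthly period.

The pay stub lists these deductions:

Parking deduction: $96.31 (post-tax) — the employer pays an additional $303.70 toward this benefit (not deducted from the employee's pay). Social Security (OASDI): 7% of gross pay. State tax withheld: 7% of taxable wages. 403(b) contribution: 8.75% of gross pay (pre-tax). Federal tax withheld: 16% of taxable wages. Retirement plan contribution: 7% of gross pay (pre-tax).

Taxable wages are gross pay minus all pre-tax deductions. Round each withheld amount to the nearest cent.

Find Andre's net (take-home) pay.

$4,715.03

Retirement plan contribution: $8,313.70 × 0.07 = $581.96
403(b) contribution: $8,313.70 × 0.0875 = $727.45
Pre-tax total = $581.96 + $727.45 = $1,309.41
Taxable wages = $8,313.70 − $1,309.41 = $7,004.29
State tax withheld: $7,004.29 × 0.07 = $490.30
Federal tax withheld: $7,004.29 × 0.16 = $1,120.69
Social Security (OASDI): $8,313.70 × 0.07 = $581.96
Parking deduction: $96.31
(Employer's $303.70 toward parking deduction is not withheld from the employee.)
Total deductions = $581.96 + $727.45 + $490.30 + $1,120.69 + $581.96 + $96.31 = $3,598.67
Net pay = $8,313.70 − $3,598.67 = $4,715.03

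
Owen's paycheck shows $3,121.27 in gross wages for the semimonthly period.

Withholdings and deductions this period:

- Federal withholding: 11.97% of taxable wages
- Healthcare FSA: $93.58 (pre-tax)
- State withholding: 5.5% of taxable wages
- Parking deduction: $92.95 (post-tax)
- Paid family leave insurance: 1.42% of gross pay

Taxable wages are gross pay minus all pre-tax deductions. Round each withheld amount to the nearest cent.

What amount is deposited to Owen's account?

Healthcare FSA: $93.58
Taxable wages = $3,121.27 − $93.58 = $3,027.69
Federal withholding: $3,027.69 × 0.1197 = $362.41
State withholding: $3,027.69 × 0.055 = $166.52
Paid family leave insurance: $3,121.27 × 0.0142 = $44.32
Parking deduction: $92.95
Total deductions = $93.58 + $362.41 + $166.52 + $44.32 + $92.95 = $759.78
Net pay = $3,121.27 − $759.78 = $2,361.49

$2,361.49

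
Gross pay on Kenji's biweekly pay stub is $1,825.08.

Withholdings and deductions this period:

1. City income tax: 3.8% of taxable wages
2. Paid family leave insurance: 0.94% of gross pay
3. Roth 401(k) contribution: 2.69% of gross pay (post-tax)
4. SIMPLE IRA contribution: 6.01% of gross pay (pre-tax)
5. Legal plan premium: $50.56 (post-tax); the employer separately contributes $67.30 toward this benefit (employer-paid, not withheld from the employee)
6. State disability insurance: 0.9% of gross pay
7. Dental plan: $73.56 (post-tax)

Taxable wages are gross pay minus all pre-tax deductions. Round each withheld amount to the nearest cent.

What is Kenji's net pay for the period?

SIMPLE IRA contribution: $1,825.08 × 0.0601 = $109.69
Taxable wages = $1,825.08 − $109.69 = $1,715.39
City income tax: $1,715.39 × 0.038 = $65.18
State disability insurance: $1,825.08 × 0.009 = $16.43
Paid family leave insurance: $1,825.08 × 0.0094 = $17.16
Roth 401(k) contribution: $1,825.08 × 0.0269 = $49.09
Legal plan premium: $50.56
Dental plan: $73.56
(Employer's $67.30 toward legal plan premium is not withheld from the employee.)
Total deductions = $109.69 + $65.18 + $16.43 + $17.16 + $49.09 + $50.56 + $73.56 = $381.67
Net pay = $1,825.08 − $381.67 = $1,443.41

$1,443.41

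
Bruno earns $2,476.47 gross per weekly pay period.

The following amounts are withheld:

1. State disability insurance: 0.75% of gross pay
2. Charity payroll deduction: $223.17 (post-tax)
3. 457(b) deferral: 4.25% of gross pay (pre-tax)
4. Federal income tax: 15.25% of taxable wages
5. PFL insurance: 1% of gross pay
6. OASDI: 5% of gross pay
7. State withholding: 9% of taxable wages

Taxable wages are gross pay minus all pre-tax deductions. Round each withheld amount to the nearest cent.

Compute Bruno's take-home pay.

$1,405.88

457(b) deferral: $2,476.47 × 0.0425 = $105.25
Taxable wages = $2,476.47 − $105.25 = $2,371.22
State withholding: $2,371.22 × 0.09 = $213.41
Federal income tax: $2,371.22 × 0.1525 = $361.61
PFL insurance: $2,476.47 × 0.01 = $24.76
State disability insurance: $2,476.47 × 0.0075 = $18.57
OASDI: $2,476.47 × 0.05 = $123.82
Charity payroll deduction: $223.17
Total deductions = $105.25 + $213.41 + $361.61 + $24.76 + $18.57 + $123.82 + $223.17 = $1,070.59
Net pay = $2,476.47 − $1,070.59 = $1,405.88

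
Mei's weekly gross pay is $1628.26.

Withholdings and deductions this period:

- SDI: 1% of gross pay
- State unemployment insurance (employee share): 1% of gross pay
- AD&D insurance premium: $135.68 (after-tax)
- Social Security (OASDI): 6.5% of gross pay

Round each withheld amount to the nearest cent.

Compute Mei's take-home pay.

$1354.18

State unemployment insurance (employee share): $1628.26 × 0.01 = $16.28
Social Security (OASDI): $1628.26 × 0.065 = $105.84
SDI: $1628.26 × 0.01 = $16.28
AD&D insurance premium: $135.68
Total deductions = $16.28 + $105.84 + $16.28 + $135.68 = $274.08
Net pay = $1628.26 − $274.08 = $1354.18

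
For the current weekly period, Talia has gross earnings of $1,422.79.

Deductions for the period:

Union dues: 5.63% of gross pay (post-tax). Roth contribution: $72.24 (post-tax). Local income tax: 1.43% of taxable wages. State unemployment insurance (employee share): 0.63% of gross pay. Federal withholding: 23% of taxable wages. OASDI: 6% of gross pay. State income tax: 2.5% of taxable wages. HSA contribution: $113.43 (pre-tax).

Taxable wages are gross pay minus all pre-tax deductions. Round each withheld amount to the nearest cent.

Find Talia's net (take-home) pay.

$710.09

HSA contribution: $113.43
Taxable wages = $1,422.79 − $113.43 = $1,309.36
Local income tax: $1,309.36 × 0.0143 = $18.72
State income tax: $1,309.36 × 0.025 = $32.73
Federal withholding: $1,309.36 × 0.23 = $301.15
State unemployment insurance (employee share): $1,422.79 × 0.0063 = $8.96
OASDI: $1,422.79 × 0.06 = $85.37
Roth contribution: $72.24
Union dues: $1,422.79 × 0.0563 = $80.10
Total deductions = $113.43 + $18.72 + $32.73 + $301.15 + $8.96 + $85.37 + $72.24 + $80.10 = $712.70
Net pay = $1,422.79 − $712.70 = $710.09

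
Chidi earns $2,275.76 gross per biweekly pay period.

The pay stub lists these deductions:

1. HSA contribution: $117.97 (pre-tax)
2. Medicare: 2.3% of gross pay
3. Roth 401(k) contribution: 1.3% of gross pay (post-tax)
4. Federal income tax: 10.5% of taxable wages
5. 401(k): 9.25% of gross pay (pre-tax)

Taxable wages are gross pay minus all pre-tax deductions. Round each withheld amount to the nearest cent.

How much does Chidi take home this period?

401(k): $2,275.76 × 0.0925 = $210.51
HSA contribution: $117.97
Pre-tax total = $210.51 + $117.97 = $328.48
Taxable wages = $2,275.76 − $328.48 = $1,947.28
Federal income tax: $1,947.28 × 0.105 = $204.46
Medicare: $2,275.76 × 0.023 = $52.34
Roth 401(k) contribution: $2,275.76 × 0.013 = $29.58
Total deductions = $210.51 + $117.97 + $204.46 + $52.34 + $29.58 = $614.86
Net pay = $2,275.76 − $614.86 = $1,660.90

$1,660.90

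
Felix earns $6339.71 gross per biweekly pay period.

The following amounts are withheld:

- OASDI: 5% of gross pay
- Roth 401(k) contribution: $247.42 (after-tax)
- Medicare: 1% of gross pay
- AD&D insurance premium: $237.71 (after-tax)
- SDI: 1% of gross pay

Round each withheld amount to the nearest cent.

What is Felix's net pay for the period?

$5410.79

SDI: $6339.71 × 0.01 = $63.40
Medicare: $6339.71 × 0.01 = $63.40
OASDI: $6339.71 × 0.05 = $316.99
AD&D insurance premium: $237.71
Roth 401(k) contribution: $247.42
Total deductions = $63.40 + $63.40 + $316.99 + $237.71 + $247.42 = $928.92
Net pay = $6339.71 − $928.92 = $5410.79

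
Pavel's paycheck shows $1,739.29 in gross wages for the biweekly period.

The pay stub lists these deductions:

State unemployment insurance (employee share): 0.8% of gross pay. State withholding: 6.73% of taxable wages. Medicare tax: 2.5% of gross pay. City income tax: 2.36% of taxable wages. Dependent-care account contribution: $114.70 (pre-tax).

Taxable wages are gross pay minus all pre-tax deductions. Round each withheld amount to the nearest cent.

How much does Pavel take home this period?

Dependent-care account contribution: $114.70
Taxable wages = $1,739.29 − $114.70 = $1,624.59
City income tax: $1,624.59 × 0.0236 = $38.34
State withholding: $1,624.59 × 0.0673 = $109.33
Medicare tax: $1,739.29 × 0.025 = $43.48
State unemployment insurance (employee share): $1,739.29 × 0.008 = $13.91
Total deductions = $114.70 + $38.34 + $109.33 + $43.48 + $13.91 = $319.76
Net pay = $1,739.29 − $319.76 = $1,419.53

$1,419.53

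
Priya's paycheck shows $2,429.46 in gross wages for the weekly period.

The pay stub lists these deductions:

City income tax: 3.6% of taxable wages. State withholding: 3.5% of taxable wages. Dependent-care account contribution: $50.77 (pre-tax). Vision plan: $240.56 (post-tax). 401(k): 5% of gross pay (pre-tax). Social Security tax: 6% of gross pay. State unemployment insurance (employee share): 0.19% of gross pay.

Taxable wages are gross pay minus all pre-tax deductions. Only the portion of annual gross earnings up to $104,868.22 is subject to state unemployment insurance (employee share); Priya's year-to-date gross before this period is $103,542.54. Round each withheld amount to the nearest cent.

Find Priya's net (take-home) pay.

$1,708.11

Dependent-care account contribution: $50.77
401(k): $2,429.46 × 0.05 = $121.47
Pre-tax total = $50.77 + $121.47 = $172.24
Taxable wages = $2,429.46 − $172.24 = $2,257.22
City income tax: $2,257.22 × 0.036 = $81.26
State withholding: $2,257.22 × 0.035 = $79.00
Social Security tax: $2,429.46 × 0.06 = $145.77
State unemployment insurance (employee share): only $104,868.22 − $103,542.54 = $1,325.68 of this check is subject → $1,325.68 × 0.0019 = $2.52
Vision plan: $240.56
Total deductions = $50.77 + $121.47 + $81.26 + $79.00 + $145.77 + $2.52 + $240.56 = $721.35
Net pay = $2,429.46 − $721.35 = $1,708.11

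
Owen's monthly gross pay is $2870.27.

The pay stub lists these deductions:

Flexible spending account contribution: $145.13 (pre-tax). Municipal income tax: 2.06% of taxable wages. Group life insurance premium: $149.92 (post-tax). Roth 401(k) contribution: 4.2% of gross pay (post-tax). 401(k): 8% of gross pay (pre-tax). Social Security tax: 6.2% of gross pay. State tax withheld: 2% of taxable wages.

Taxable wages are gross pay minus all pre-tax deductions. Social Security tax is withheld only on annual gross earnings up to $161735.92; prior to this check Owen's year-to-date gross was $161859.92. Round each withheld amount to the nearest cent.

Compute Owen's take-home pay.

$2123.73

401(k): $2870.27 × 0.08 = $229.62
Flexible spending account contribution: $145.13
Pre-tax total = $229.62 + $145.13 = $374.75
Taxable wages = $2870.27 − $374.75 = $2495.52
State tax withheld: $2495.52 × 0.02 = $49.91
Municipal income tax: $2495.52 × 0.0206 = $51.41
Social Security tax: annual cap $161735.92 already reached (YTD $161859.92), so $0.00
Group life insurance premium: $149.92
Roth 401(k) contribution: $2870.27 × 0.042 = $120.55
Total deductions = $229.62 + $145.13 + $49.91 + $51.41 + $0.00 + $149.92 + $120.55 = $746.54
Net pay = $2870.27 − $746.54 = $2123.73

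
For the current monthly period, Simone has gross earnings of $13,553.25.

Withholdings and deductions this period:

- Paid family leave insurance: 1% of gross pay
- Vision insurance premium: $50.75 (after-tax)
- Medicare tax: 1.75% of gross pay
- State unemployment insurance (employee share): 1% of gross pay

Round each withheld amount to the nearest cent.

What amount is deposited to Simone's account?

$12,994.26

Paid family leave insurance: $13,553.25 × 0.01 = $135.53
State unemployment insurance (employee share): $13,553.25 × 0.01 = $135.53
Medicare tax: $13,553.25 × 0.0175 = $237.18
Vision insurance premium: $50.75
Total deductions = $135.53 + $135.53 + $237.18 + $50.75 = $558.99
Net pay = $13,553.25 − $558.99 = $12,994.26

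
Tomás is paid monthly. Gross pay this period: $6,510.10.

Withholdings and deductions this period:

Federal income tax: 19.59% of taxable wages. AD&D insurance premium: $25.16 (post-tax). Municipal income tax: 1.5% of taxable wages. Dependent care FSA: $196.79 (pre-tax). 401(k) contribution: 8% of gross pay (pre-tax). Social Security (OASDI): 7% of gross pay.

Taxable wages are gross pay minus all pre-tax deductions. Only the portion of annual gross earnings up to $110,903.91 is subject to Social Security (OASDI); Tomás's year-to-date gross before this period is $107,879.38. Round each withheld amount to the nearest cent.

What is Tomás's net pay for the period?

$4,333.98

Dependent care FSA: $196.79
401(k) contribution: $6,510.10 × 0.08 = $520.81
Pre-tax total = $196.79 + $520.81 = $717.60
Taxable wages = $6,510.10 − $717.60 = $5,792.50
Federal income tax: $5,792.50 × 0.1959 = $1,134.75
Municipal income tax: $5,792.50 × 0.015 = $86.89
Social Security (OASDI): only $110,903.91 − $107,879.38 = $3,024.53 of this check is subject → $3,024.53 × 0.07 = $211.72
AD&D insurance premium: $25.16
Total deductions = $196.79 + $520.81 + $1,134.75 + $86.89 + $211.72 + $25.16 = $2,176.12
Net pay = $6,510.10 − $2,176.12 = $4,333.98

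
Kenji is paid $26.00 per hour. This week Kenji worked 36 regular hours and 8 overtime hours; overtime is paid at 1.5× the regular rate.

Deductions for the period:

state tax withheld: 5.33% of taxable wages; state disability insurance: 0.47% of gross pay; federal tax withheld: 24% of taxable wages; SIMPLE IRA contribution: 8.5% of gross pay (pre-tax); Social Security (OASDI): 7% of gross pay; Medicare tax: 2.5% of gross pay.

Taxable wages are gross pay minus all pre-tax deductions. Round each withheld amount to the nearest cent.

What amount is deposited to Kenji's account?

$682.57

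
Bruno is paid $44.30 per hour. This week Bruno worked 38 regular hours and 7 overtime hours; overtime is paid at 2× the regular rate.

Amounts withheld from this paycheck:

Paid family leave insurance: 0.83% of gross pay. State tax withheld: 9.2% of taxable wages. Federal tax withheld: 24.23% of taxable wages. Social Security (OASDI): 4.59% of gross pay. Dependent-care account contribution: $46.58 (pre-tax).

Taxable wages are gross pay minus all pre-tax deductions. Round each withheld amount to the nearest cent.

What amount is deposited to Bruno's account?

Regular pay: 38 × $44.30 = $1,683.40
Overtime pay: 7 × $44.30 × 2 = $620.20
Gross pay = $1,683.40 + $620.20 = $2,303.60
Dependent-care account contribution: $46.58
Taxable wages = $2,303.60 − $46.58 = $2,257.02
Federal tax withheld: $2,257.02 × 0.2423 = $546.88
State tax withheld: $2,257.02 × 0.092 = $207.65
Social Security (OASDI): $2,303.60 × 0.0459 = $105.74
Paid family leave insurance: $2,303.60 × 0.0083 = $19.12
Total deductions = $46.58 + $546.88 + $207.65 + $105.74 + $19.12 = $925.97
Net pay = $2,303.60 − $925.97 = $1,377.63

$1,377.63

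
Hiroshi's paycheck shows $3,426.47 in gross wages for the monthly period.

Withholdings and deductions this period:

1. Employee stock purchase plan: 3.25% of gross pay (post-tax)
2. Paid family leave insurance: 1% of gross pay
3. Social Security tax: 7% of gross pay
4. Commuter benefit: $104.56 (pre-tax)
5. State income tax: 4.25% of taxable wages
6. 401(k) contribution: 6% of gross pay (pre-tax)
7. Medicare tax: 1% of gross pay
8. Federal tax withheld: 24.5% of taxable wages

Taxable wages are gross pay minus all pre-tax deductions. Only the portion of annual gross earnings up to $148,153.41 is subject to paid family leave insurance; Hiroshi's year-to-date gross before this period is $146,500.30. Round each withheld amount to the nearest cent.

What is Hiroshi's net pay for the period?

Commuter benefit: $104.56
401(k) contribution: $3,426.47 × 0.06 = $205.59
Pre-tax total = $104.56 + $205.59 = $310.15
Taxable wages = $3,426.47 − $310.15 = $3,116.32
State income tax: $3,116.32 × 0.0425 = $132.44
Federal tax withheld: $3,116.32 × 0.245 = $763.50
Paid family leave insurance: only $148,153.41 − $146,500.30 = $1,653.11 of this check is subject → $1,653.11 × 0.01 = $16.53
Social Security tax: $3,426.47 × 0.07 = $239.85
Medicare tax: $3,426.47 × 0.01 = $34.26
Employee stock purchase plan: $3,426.47 × 0.0325 = $111.36
Total deductions = $104.56 + $205.59 + $132.44 + $763.50 + $16.53 + $239.85 + $34.26 + $111.36 = $1,608.09
Net pay = $3,426.47 − $1,608.09 = $1,818.38

$1,818.38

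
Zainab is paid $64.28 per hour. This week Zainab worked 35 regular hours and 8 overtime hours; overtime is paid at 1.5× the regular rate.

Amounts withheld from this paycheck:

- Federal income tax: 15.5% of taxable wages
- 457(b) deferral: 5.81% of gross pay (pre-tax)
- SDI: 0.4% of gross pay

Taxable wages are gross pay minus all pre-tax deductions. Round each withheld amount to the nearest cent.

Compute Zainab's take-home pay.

$2392.48

Regular pay: 35 × $64.28 = $2249.80
Overtime pay: 8 × $64.28 × 1.5 = $771.36
Gross pay = $2249.80 + $771.36 = $3021.16
457(b) deferral: $3021.16 × 0.0581 = $175.53
Taxable wages = $3021.16 − $175.53 = $2845.63
Federal income tax: $2845.63 × 0.155 = $441.07
SDI: $3021.16 × 0.004 = $12.08
Total deductions = $175.53 + $441.07 + $12.08 = $628.68
Net pay = $3021.16 − $628.68 = $2392.48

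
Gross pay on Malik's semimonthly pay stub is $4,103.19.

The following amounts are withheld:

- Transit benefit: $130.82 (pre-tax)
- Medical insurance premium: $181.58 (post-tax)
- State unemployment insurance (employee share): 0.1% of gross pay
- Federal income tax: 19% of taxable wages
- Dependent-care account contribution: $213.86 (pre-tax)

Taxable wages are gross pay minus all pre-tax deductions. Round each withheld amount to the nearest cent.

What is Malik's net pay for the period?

$2,858.71

Dependent-care account contribution: $213.86
Transit benefit: $130.82
Pre-tax total = $213.86 + $130.82 = $344.68
Taxable wages = $4,103.19 − $344.68 = $3,758.51
Federal income tax: $3,758.51 × 0.19 = $714.12
State unemployment insurance (employee share): $4,103.19 × 0.001 = $4.10
Medical insurance premium: $181.58
Total deductions = $213.86 + $130.82 + $714.12 + $4.10 + $181.58 = $1,244.48
Net pay = $4,103.19 − $1,244.48 = $2,858.71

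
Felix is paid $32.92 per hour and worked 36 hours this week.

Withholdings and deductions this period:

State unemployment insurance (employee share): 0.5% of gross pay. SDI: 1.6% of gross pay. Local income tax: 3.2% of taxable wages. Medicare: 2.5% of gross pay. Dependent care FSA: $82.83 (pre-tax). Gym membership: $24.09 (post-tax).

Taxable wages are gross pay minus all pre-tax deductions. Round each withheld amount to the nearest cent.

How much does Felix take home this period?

$988.41

Gross pay: 36 × $32.92 = $1,185.12
Dependent care FSA: $82.83
Taxable wages = $1,185.12 − $82.83 = $1,102.29
Local income tax: $1,102.29 × 0.032 = $35.27
Medicare: $1,185.12 × 0.025 = $29.63
SDI: $1,185.12 × 0.016 = $18.96
State unemployment insurance (employee share): $1,185.12 × 0.005 = $5.93
Gym membership: $24.09
Total deductions = $82.83 + $35.27 + $29.63 + $18.96 + $5.93 + $24.09 = $196.71
Net pay = $1,185.12 − $196.71 = $988.41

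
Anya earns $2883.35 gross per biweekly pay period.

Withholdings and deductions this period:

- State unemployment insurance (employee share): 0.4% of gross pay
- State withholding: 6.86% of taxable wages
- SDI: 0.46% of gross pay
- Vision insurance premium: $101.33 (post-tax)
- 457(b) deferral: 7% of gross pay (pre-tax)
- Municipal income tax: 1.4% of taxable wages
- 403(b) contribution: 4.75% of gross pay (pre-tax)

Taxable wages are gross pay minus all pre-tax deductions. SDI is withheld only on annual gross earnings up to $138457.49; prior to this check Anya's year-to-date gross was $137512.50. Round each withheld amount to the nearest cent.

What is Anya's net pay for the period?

$2217.17

403(b) contribution: $2883.35 × 0.0475 = $136.96
457(b) deferral: $2883.35 × 0.07 = $201.83
Pre-tax total = $136.96 + $201.83 = $338.79
Taxable wages = $2883.35 − $338.79 = $2544.56
State withholding: $2544.56 × 0.0686 = $174.56
Municipal income tax: $2544.56 × 0.014 = $35.62
SDI: only $138457.49 − $137512.50 = $944.99 of this check is subject → $944.99 × 0.0046 = $4.35
State unemployment insurance (employee share): $2883.35 × 0.004 = $11.53
Vision insurance premium: $101.33
Total deductions = $136.96 + $201.83 + $174.56 + $35.62 + $4.35 + $11.53 + $101.33 = $666.18
Net pay = $2883.35 − $666.18 = $2217.17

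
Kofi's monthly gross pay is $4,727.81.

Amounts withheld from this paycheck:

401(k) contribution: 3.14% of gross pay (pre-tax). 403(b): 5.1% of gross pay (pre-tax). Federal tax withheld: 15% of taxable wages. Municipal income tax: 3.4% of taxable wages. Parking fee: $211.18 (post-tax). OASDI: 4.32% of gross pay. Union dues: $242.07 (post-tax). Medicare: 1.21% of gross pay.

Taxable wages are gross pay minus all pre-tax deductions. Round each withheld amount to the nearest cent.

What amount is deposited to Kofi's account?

401(k) contribution: $4,727.81 × 0.0314 = $148.45
403(b): $4,727.81 × 0.051 = $241.12
Pre-tax total = $148.45 + $241.12 = $389.57
Taxable wages = $4,727.81 − $389.57 = $4,338.24
Municipal income tax: $4,338.24 × 0.034 = $147.50
Federal tax withheld: $4,338.24 × 0.15 = $650.74
Medicare: $4,727.81 × 0.0121 = $57.21
OASDI: $4,727.81 × 0.0432 = $204.24
Parking fee: $211.18
Union dues: $242.07
Total deductions = $148.45 + $241.12 + $147.50 + $650.74 + $57.21 + $204.24 + $211.18 + $242.07 = $1,902.51
Net pay = $4,727.81 − $1,902.51 = $2,825.30

$2,825.30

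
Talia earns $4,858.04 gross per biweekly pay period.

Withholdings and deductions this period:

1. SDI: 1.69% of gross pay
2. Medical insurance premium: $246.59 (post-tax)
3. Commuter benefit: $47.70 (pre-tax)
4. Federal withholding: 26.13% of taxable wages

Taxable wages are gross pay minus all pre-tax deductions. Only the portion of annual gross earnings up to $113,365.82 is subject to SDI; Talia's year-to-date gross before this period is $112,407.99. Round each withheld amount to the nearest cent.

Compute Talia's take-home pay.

$3,290.62

Commuter benefit: $47.70
Taxable wages = $4,858.04 − $47.70 = $4,810.34
Federal withholding: $4,810.34 × 0.2613 = $1,256.94
SDI: only $113,365.82 − $112,407.99 = $957.83 of this check is subject → $957.83 × 0.0169 = $16.19
Medical insurance premium: $246.59
Total deductions = $47.70 + $1,256.94 + $16.19 + $246.59 = $1,567.42
Net pay = $4,858.04 − $1,567.42 = $3,290.62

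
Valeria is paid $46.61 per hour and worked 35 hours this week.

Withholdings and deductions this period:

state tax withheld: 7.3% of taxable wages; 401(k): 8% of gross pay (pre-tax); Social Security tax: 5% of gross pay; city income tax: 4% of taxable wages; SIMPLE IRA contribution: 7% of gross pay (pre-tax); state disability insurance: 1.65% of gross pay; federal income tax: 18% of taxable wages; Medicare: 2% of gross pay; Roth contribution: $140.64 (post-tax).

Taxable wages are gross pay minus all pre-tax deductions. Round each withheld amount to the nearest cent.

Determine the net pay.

$698.59

Gross pay: 35 × $46.61 = $1631.35
401(k): $1631.35 × 0.08 = $130.51
SIMPLE IRA contribution: $1631.35 × 0.07 = $114.19
Pre-tax total = $130.51 + $114.19 = $244.70
Taxable wages = $1631.35 − $244.70 = $1386.65
City income tax: $1386.65 × 0.04 = $55.47
Federal income tax: $1386.65 × 0.18 = $249.60
State tax withheld: $1386.65 × 0.073 = $101.23
State disability insurance: $1631.35 × 0.0165 = $26.92
Social Security tax: $1631.35 × 0.05 = $81.57
Medicare: $1631.35 × 0.02 = $32.63
Roth contribution: $140.64
Total deductions = $130.51 + $114.19 + $55.47 + $249.60 + $101.23 + $26.92 + $81.57 + $32.63 + $140.64 = $932.76
Net pay = $1631.35 − $932.76 = $698.59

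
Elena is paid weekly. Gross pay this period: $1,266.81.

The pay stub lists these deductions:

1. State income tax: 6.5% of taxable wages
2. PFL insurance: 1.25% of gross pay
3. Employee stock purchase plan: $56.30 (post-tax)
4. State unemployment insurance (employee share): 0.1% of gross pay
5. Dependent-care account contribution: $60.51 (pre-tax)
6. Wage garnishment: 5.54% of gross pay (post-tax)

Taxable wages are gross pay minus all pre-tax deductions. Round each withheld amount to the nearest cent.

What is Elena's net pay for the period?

$984.30

Dependent-care account contribution: $60.51
Taxable wages = $1,266.81 − $60.51 = $1,206.30
State income tax: $1,206.30 × 0.065 = $78.41
PFL insurance: $1,266.81 × 0.0125 = $15.84
State unemployment insurance (employee share): $1,266.81 × 0.001 = $1.27
Employee stock purchase plan: $56.30
Wage garnishment: $1,266.81 × 0.0554 = $70.18
Total deductions = $60.51 + $78.41 + $15.84 + $1.27 + $56.30 + $70.18 = $282.51
Net pay = $1,266.81 − $282.51 = $984.30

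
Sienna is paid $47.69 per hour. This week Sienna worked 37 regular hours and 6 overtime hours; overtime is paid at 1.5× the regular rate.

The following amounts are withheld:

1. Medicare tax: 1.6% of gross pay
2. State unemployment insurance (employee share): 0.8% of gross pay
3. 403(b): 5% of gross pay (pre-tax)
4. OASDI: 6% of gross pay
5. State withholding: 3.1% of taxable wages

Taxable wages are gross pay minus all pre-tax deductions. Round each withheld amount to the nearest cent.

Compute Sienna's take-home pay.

Regular pay: 37 × $47.69 = $1764.53
Overtime pay: 6 × $47.69 × 1.5 = $429.21
Gross pay = $1764.53 + $429.21 = $2193.74
403(b): $2193.74 × 0.05 = $109.69
Taxable wages = $2193.74 − $109.69 = $2084.05
State withholding: $2084.05 × 0.031 = $64.61
State unemployment insurance (employee share): $2193.74 × 0.008 = $17.55
Medicare tax: $2193.74 × 0.016 = $35.10
OASDI: $2193.74 × 0.06 = $131.62
Total deductions = $109.69 + $64.61 + $17.55 + $35.10 + $131.62 = $358.57
Net pay = $2193.74 − $358.57 = $1835.17

$1835.17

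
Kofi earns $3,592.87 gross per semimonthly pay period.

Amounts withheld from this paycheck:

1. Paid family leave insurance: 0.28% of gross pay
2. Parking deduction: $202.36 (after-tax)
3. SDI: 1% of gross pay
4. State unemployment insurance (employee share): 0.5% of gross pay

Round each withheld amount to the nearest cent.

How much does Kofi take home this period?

$3,326.56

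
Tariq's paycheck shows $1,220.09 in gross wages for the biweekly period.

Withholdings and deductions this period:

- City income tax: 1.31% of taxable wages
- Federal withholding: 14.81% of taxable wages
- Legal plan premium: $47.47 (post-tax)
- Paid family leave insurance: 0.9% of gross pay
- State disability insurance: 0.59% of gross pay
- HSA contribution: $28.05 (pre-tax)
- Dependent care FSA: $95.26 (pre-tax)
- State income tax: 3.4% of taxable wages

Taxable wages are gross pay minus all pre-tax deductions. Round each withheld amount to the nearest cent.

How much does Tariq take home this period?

$817.04

HSA contribution: $28.05
Dependent care FSA: $95.26
Pre-tax total = $28.05 + $95.26 = $123.31
Taxable wages = $1,220.09 − $123.31 = $1,096.78
Federal withholding: $1,096.78 × 0.1481 = $162.43
State income tax: $1,096.78 × 0.034 = $37.29
City income tax: $1,096.78 × 0.0131 = $14.37
Paid family leave insurance: $1,220.09 × 0.009 = $10.98
State disability insurance: $1,220.09 × 0.0059 = $7.20
Legal plan premium: $47.47
Total deductions = $28.05 + $95.26 + $162.43 + $37.29 + $14.37 + $10.98 + $7.20 + $47.47 = $403.05
Net pay = $1,220.09 − $403.05 = $817.04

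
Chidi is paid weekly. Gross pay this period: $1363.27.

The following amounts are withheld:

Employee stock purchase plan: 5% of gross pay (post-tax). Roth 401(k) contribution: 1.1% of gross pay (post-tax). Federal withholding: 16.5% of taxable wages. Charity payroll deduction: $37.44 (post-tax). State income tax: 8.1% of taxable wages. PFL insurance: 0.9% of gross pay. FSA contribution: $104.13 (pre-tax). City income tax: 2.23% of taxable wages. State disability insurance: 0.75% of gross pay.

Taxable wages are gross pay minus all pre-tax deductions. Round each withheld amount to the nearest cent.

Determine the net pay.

FSA contribution: $104.13
Taxable wages = $1363.27 − $104.13 = $1259.14
City income tax: $1259.14 × 0.0223 = $28.08
Federal withholding: $1259.14 × 0.165 = $207.76
State income tax: $1259.14 × 0.081 = $101.99
PFL insurance: $1363.27 × 0.009 = $12.27
State disability insurance: $1363.27 × 0.0075 = $10.22
Roth 401(k) contribution: $1363.27 × 0.011 = $15.00
Charity payroll deduction: $37.44
Employee stock purchase plan: $1363.27 × 0.05 = $68.16
Total deductions = $104.13 + $28.08 + $207.76 + $101.99 + $12.27 + $10.22 + $15.00 + $37.44 + $68.16 = $585.05
Net pay = $1363.27 − $585.05 = $778.22

$778.22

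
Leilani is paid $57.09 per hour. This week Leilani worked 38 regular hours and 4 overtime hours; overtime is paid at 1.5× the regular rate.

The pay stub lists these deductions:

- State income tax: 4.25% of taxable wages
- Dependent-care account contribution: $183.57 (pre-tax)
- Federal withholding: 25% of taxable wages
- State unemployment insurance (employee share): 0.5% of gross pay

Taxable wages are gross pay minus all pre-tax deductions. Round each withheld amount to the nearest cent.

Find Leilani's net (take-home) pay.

$1,634.77

Regular pay: 38 × $57.09 = $2,169.42
Overtime pay: 4 × $57.09 × 1.5 = $342.54
Gross pay = $2,169.42 + $342.54 = $2,511.96
Dependent-care account contribution: $183.57
Taxable wages = $2,511.96 − $183.57 = $2,328.39
State income tax: $2,328.39 × 0.0425 = $98.96
Federal withholding: $2,328.39 × 0.25 = $582.10
State unemployment insurance (employee share): $2,511.96 × 0.005 = $12.56
Total deductions = $183.57 + $98.96 + $582.10 + $12.56 = $877.19
Net pay = $2,511.96 − $877.19 = $1,634.77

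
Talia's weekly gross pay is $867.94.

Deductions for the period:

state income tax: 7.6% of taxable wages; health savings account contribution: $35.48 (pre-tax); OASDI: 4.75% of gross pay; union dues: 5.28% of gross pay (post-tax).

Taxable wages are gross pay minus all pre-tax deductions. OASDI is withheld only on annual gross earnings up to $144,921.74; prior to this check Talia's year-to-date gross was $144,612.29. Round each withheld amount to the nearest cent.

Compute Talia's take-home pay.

Health savings account contribution: $35.48
Taxable wages = $867.94 − $35.48 = $832.46
State income tax: $832.46 × 0.076 = $63.27
OASDI: only $144,921.74 − $144,612.29 = $309.45 of this check is subject → $309.45 × 0.0475 = $14.70
Union dues: $867.94 × 0.0528 = $45.83
Total deductions = $35.48 + $63.27 + $14.70 + $45.83 = $159.28
Net pay = $867.94 − $159.28 = $708.66

$708.66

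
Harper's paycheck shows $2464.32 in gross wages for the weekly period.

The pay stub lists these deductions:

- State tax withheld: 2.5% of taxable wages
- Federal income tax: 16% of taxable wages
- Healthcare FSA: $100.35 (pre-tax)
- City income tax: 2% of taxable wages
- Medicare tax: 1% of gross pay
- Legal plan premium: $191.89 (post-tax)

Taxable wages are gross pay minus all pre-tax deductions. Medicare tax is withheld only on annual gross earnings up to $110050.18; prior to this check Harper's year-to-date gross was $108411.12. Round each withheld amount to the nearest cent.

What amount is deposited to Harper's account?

Healthcare FSA: $100.35
Taxable wages = $2464.32 − $100.35 = $2363.97
State tax withheld: $2363.97 × 0.025 = $59.10
Federal income tax: $2363.97 × 0.16 = $378.24
City income tax: $2363.97 × 0.02 = $47.28
Medicare tax: only $110050.18 − $108411.12 = $1639.06 of this check is subject → $1639.06 × 0.01 = $16.39
Legal plan premium: $191.89
Total deductions = $100.35 + $59.10 + $378.24 + $47.28 + $16.39 + $191.89 = $793.25
Net pay = $2464.32 − $793.25 = $1671.07

$1671.07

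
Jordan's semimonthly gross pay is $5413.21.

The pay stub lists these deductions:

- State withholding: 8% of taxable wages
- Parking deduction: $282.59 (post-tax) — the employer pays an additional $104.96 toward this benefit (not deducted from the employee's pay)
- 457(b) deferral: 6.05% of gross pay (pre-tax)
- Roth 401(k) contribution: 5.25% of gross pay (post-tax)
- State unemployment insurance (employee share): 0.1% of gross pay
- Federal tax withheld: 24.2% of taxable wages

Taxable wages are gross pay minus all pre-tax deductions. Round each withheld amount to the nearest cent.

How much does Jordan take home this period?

$2875.92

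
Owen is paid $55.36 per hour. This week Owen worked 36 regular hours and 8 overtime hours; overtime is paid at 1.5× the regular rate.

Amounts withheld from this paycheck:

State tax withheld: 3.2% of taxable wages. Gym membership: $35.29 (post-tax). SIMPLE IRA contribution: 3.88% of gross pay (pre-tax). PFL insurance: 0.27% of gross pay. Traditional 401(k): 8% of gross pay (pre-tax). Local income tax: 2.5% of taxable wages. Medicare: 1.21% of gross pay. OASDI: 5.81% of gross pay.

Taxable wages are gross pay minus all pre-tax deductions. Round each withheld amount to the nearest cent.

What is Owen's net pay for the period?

$1,979.13

Regular pay: 36 × $55.36 = $1,992.96
Overtime pay: 8 × $55.36 × 1.5 = $664.32
Gross pay = $1,992.96 + $664.32 = $2,657.28
SIMPLE IRA contribution: $2,657.28 × 0.0388 = $103.10
Traditional 401(k): $2,657.28 × 0.08 = $212.58
Pre-tax total = $103.10 + $212.58 = $315.68
Taxable wages = $2,657.28 − $315.68 = $2,341.60
Local income tax: $2,341.60 × 0.025 = $58.54
State tax withheld: $2,341.60 × 0.032 = $74.93
OASDI: $2,657.28 × 0.0581 = $154.39
PFL insurance: $2,657.28 × 0.0027 = $7.17
Medicare: $2,657.28 × 0.0121 = $32.15
Gym membership: $35.29
Total deductions = $103.10 + $212.58 + $58.54 + $74.93 + $154.39 + $7.17 + $32.15 + $35.29 = $678.15
Net pay = $2,657.28 − $678.15 = $1,979.13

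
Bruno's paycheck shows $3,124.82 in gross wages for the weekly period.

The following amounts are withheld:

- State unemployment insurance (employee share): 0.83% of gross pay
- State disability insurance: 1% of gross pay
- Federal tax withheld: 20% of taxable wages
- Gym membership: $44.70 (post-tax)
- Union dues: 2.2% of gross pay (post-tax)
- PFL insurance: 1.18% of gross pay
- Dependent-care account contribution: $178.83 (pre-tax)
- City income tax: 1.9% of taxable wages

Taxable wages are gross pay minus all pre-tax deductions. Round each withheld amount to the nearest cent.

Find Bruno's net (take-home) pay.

Dependent-care account contribution: $178.83
Taxable wages = $3,124.82 − $178.83 = $2,945.99
City income tax: $2,945.99 × 0.019 = $55.97
Federal tax withheld: $2,945.99 × 0.2 = $589.20
PFL insurance: $3,124.82 × 0.0118 = $36.87
State unemployment insurance (employee share): $3,124.82 × 0.0083 = $25.94
State disability insurance: $3,124.82 × 0.01 = $31.25
Union dues: $3,124.82 × 0.022 = $68.75
Gym membership: $44.70
Total deductions = $178.83 + $55.97 + $589.20 + $36.87 + $25.94 + $31.25 + $68.75 + $44.70 = $1,031.51
Net pay = $3,124.82 − $1,031.51 = $2,093.31

$2,093.31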